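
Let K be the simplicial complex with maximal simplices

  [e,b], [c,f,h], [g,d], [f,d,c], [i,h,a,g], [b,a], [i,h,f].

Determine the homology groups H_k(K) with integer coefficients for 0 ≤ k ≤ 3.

K has 9 vertices, 15 edges, 7 triangles, 1 3-simplex.
rank ∂_0 = 0, rank ∂_1 = 8 ⇒ b_0 = 9 − 0 − 8 = 1; all invariant factors of ∂_1 are 1 so no torsion. So H_0 ≅ Z.
rank ∂_1 = 8, rank ∂_2 = 6 ⇒ b_1 = 15 − 8 − 6 = 1; all invariant factors of ∂_2 are 1 so no torsion. So H_1 ≅ Z.
rank ∂_2 = 6, rank ∂_3 = 1 ⇒ b_2 = 7 − 6 − 1 = 0; all invariant factors of ∂_3 are 1 so no torsion. So H_2 ≅ 0.
rank ∂_3 = 1, rank ∂_4 = 0 ⇒ b_3 = 1 − 1 − 0 = 0. So H_3 ≅ 0.

H_0 = Z,  H_1 = Z,  H_2 = 0,  H_3 = 0.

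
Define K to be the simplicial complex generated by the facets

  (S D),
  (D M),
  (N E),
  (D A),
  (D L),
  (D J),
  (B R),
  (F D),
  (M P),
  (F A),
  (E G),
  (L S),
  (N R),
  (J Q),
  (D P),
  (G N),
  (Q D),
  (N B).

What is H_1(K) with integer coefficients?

Take the total order A < B < D < E < F < G < J < L < M < N < P < Q < R < S on the vertex set. Then K (dimension 1) consists of the simplices:

  0-simplices (14): A, B, D, E, F, G, J, L, M, N, P, Q, R, S
  1-simplices (18): AD, AF, BN, BR, DF, DJ, DL, DM, DP, DQ, DS, EG, EN, GN, JQ, LS, MP, NR

Hence C_0 ≅ Z^14, C_1 ≅ Z^18.

∂_1: C_1 → C_0 maps an edge to its endpoints' difference, ∂[p,q] = q − p. For instance
  ∂DL = L − D.
As a 14×18 matrix over Z this has rank 12, with invariant factors (1,1,1,1,1,1,1,1,1,1,1,1).

Reading off H_k = ker ∂_k / im ∂_{k+1}:

  H_1: rank ker ∂_1 − rank ∂_2 = (18 − 12) − 0 = 6, and there is no ∂_2, so H_1 = Z^6.

(K is a triangulation of the disjoint union of a wedge of 4 circles and a wedge of 2 circles.)

H_1 = Z^6.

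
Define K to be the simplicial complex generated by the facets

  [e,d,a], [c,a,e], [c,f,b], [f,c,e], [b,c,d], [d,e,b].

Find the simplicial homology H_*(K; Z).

H_0 = Z,  H_1 = Z,  H_2 = 0.

We work with the vertex ordering a < b < c < d < e < f. The simplices of K, each written with vertices in increasing order, are:

  0-simplices (6): a, b, c, d, e, f
  1-simplices (12): ac, ad, ae, bc, bd, be, bf, cd, ce, cf, de, ef
  2-simplices (6): ace, ade, bcd, bcf, bde, cef

so the chain groups are C_0 ≅ Z^6, C_1 ≅ Z^12, C_2 ≅ Z^6.

Boundary ∂_1: C_1 → C_0 maps an edge to its endpoints' difference, ∂[p,q] = q − p.
The 6×12 boundary matrix has rank 5 and Smith normal form diag(1,1,1,1,1).

The boundary map ∂_2: C_2 → C_1 maps a triangle to the signed sum of its edges. For instance
  ∂bcd = cd − bd + bc,
  ∂bde = de − be + bd.
This gives a 12×6 integer matrix of rank 6; reducing to Smith normal form yields diagonal entries (1,1,1,1,1,1).

Computing H_k = (kernel of ∂_k) / (image of ∂_{k+1}):

  H_0: rank C_0 − rank ∂_1 = 6 − 5 = 1, and the invariant factors of ∂_1 are all 1, so H_0 ≅ Z.
  H_1: rank ker ∂_1 − rank ∂_2 = (12 − 5) − 6 = 1, and the invariant factors of ∂_2 are all 1, so H_1 ≅ Z.
  H_2: rank ker ∂_2 − rank ∂_3 = (6 − 6) − 0 = 0, and there is no ∂_3, so H_2 ≅ 0.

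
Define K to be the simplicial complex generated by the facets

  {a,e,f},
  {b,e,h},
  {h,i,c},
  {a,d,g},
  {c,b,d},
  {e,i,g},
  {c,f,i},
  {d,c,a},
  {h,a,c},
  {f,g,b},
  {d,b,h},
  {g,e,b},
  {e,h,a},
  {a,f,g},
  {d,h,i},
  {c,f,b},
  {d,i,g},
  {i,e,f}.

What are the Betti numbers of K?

K has 9 vertices, 27 edges, 18 triangles.
rank ∂_0 = 0, rank ∂_1 = 8 ⇒ b_0 = 9 − 0 − 8 = 1; all invariant factors of ∂_1 are 1 so no torsion. So H_0 = Z.
rank ∂_1 = 8, rank ∂_2 = 18 ⇒ b_1 = 27 − 8 − 18 = 1; ∂_2 has invariant factor(s) [2] giving torsion. So H_1 = Z ⊕ Z/2Z.
rank ∂_2 = 18, rank ∂_3 = 0 ⇒ b_2 = 18 − 18 − 0 = 0. So H_2 = 0.

b_0 = 1, b_1 = 1, b_2 = 0.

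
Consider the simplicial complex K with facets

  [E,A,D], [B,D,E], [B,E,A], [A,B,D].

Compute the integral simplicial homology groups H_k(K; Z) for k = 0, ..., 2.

H_0 ≅ Z,  H_1 = 0,  H_2 ≅ Z.

K has 4 vertices, 6 edges, 4 triangles.
rank ∂_0 = 0, rank ∂_1 = 3 ⇒ b_0 = 4 − 0 − 3 = 1; all invariant factors of ∂_1 are 1 so no torsion. So H_0 ≅ Z.
rank ∂_1 = 3, rank ∂_2 = 3 ⇒ b_1 = 6 − 3 − 3 = 0; all invariant factors of ∂_2 are 1 so no torsion. So H_1 ≅ 0.
rank ∂_2 = 3, rank ∂_3 = 0 ⇒ b_2 = 4 − 3 − 0 = 1. So H_2 ≅ Z.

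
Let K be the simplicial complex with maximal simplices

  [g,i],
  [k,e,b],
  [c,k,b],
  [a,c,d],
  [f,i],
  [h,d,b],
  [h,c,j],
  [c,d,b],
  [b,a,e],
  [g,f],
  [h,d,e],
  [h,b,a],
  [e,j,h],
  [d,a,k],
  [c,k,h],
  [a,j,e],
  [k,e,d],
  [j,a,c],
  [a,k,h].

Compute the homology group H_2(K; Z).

H_2 ≅ Z.

Take the total order a < b < c < d < e < f < g < h < i < j < k on the vertex set. Then K (dimension 2) consists of the simplices:

  0-simplices (11): a, b, c, d, e, f, g, h, i, j, k
  1-simplices (27): ab, ac, ad, ae, ah, aj, ak, bc, bd, be, bh, bk, cd, ch, cj, ck, de, dh, dk, eh, ej, ek, fg, fi, gi, hj, hk
  2-simplices (16): abe, abh, acd, acj, adk, aej, ahk, bcd, bck, bdh, bek, chj, chk, deh, dek, ehj

Hence C_0 ≅ Z^11, C_1 ≅ Z^27, C_2 ≅ Z^16.

Boundary ∂_1: C_1 → C_0 sends each edge [p,q] (with p < q) to q − p.
As a 11×27 matrix over Z this has rank 9, with invariant factors (1,1,1,1,1,1,1,1,1).

The boundary map ∂_2: C_2 → C_1 acts by ∂[p,q,r] = [q,r] − [p,r] + [p,q]. For instance
  ∂acj = cj − aj + ac,
  ∂abh = bh − ah + ab.
This gives a 27×16 integer matrix of rank 15; reducing to Smith normal form yields diagonal entries (1,1,1,1,1,1,1,1,1,1,1,1,1,1,1).

From H_k ≅ ker(∂_k) / im(∂_{k+1}) we obtain:

  H_2: rank ker ∂_2 − rank ∂_3 = (16 − 15) − 0 = 1, and there is no ∂_3, so H_2 ≅ Z.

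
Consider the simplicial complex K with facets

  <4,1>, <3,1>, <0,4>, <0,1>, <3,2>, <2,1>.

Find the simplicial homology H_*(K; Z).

Fix the vertex order 0 < 1 < 2 < 3 < 4 and write every simplex with vertices in increasing order. Then dim K = 1 and the simplices of K are:

  0-simplices (5): [0], [1], [2], [3], [4]
  1-simplices (6): [0,1], [0,4], [1,2], [1,3], [1,4], [2,3]

giving chain groups C_0 ≅ Z^5, C_1 ≅ Z^6.

Boundary ∂_1: C_1 → C_0 maps an edge to its endpoints' difference, ∂[p,q] = q − p. For instance
  ∂[0,4] = [4] − [0].
This gives a 5×6 integer matrix of rank 4; reducing to Smith normal form yields diagonal entries (1,1,1,1).

From H_k ≅ ker(∂_k) / im(∂_{k+1}) we obtain:

  H_0: rank C_0 − rank ∂_1 = 5 − 4 = 1, and the invariant factors of ∂_1 are all 1, so H_0 ≅ Z.
  H_1: rank ker ∂_1 − rank ∂_2 = (6 − 4) − 0 = 2, and there is no ∂_2, so H_1 ≅ Z^2.

H_0 ≅ Z,  H_1 ≅ Z^2.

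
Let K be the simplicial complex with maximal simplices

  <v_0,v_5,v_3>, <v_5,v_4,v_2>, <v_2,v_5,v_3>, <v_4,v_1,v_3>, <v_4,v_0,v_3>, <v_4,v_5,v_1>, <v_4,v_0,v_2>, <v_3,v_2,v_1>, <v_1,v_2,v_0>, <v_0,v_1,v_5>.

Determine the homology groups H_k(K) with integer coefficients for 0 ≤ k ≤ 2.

H_0 = Z,  H_1 = Z/2,  H_2 = 0.

Take the total order v_0 < v_1 < v_2 < v_3 < v_4 < v_5 on the vertex set. Then K (dimension 2) consists of the simplices:

  0-simplices (6): [v_0], [v_1], [v_2], [v_3], [v_4], [v_5]
  1-simplices (15): (15 of them)
  2-simplices (10): [v_0,v_1,v_2], [v_0,v_1,v_5], [v_0,v_2,v_4], [v_0,v_3,v_4], [v_0,v_3,v_5], [v_1,v_2,v_3], [v_1,v_3,v_4], [v_1,v_4,v_5], [v_2,v_3,v_5], [v_2,v_4,v_5]

giving chain groups C_0 ≅ Z^6, C_1 ≅ Z^15, C_2 ≅ Z^10.

Boundary ∂_1: C_1 → C_0 sends each edge [p,q] (with p < q) to q − p. For instance
  ∂[v_3,v_5] = [v_5] − [v_3].
As a 6×15 matrix over Z this has rank 5, with invariant factors (1,1,1,1,1).

∂_2: C_2 → C_1 sends each 2-simplex [p,q,r] to [q,r] − [p,r] + [p,q]. For instance
  ∂[v_1,v_4,v_5] = [v_4,v_5] − [v_1,v_5] + [v_1,v_4],
  ∂[v_0,v_2,v_4] = [v_2,v_4] − [v_0,v_4] + [v_0,v_2].
This gives a 15×10 integer matrix of rank 10; reducing to Smith normal form yields diagonal entries (1,1,1,1,1,1,1,1,1,2).

Computing H_k = (kernel of ∂_k) / (image of ∂_{k+1}):

  H_0: rank C_0 − rank ∂_1 = 6 − 5 = 1, and the invariant factors of ∂_1 are all 1, so H_0 ≅ Z.
  H_1: rank ker ∂_1 − rank ∂_2 = (15 − 5) − 10 = 0, and ∂_2 has invariant factor 2 > 1, so H_1 ≅ Z/2.
  H_2: rank ker ∂_2 − rank ∂_3 = (10 − 10) − 0 = 0, and there is no ∂_3, so H_2 ≅ 0.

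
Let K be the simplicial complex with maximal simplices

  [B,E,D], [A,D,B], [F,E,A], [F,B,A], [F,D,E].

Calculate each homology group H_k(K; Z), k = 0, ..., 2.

Fix the vertex order A < B < D < E < F and write every simplex with vertices in increasing order. Then dim K = 2 and the simplices of K are:

  0-simplices (5): A, B, D, E, F
  1-simplices (10): AB, AD, AE, AF, BD, BE, BF, DE, DF, EF
  2-simplices (5): ABD, ABF, AEF, BDE, DEF

so the chain groups are C_0 ≅ Z^5, C_1 ≅ Z^10, C_2 ≅ Z^5.

Boundary ∂_1: C_1 → C_0 sends each edge [p,q] (with p < q) to q − p.
As a 5×10 matrix over Z this has rank 4, with invariant factors (1,1,1,1).

The boundary map ∂_2: C_2 → C_1 acts by ∂[p,q,r] = [q,r] − [p,r] + [p,q]. For instance
  ∂DEF = EF − DF + DE,
  ∂BDE = DE − BE + BD.
This gives a 10×5 integer matrix of rank 5; reducing to Smith normal form yields diagonal entries (1,1,1,1,1).

Now H_k = ker ∂_k / im ∂_{k+1}, so:

  H_0: rank C_0 − rank ∂_1 = 5 − 4 = 1, and the invariant factors of ∂_1 are all 1, so H_0 = Z.
  H_1: rank ker ∂_1 − rank ∂_2 = (10 − 4) − 5 = 1, and the invariant factors of ∂_2 are all 1, so H_1 = Z.
  H_2: rank ker ∂_2 − rank ∂_3 = (5 − 5) − 0 = 0, and there is no ∂_3, so H_2 = 0.

H_0 ≅ Z,  H_1 ≅ Z,  H_2 = 0.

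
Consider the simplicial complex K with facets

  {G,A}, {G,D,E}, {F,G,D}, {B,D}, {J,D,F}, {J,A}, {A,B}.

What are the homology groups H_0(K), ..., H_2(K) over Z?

H_0 = Z,  H_1 = Z^2,  H_2 = 0.

We work with the vertex ordering A < B < D < E < F < G < J. The simplices of K, each written with vertices in increasing order, are:

  0-simplices (7): A, B, D, E, F, G, J
  1-simplices (11): AB, AG, AJ, BD, DE, DF, DG, DJ, EG, FG, FJ
  2-simplices (3): DEG, DFG, DFJ

giving chain groups C_0 ≅ Z^7, C_1 ≅ Z^11, C_2 ≅ Z^3.

∂_1: C_1 → C_0 is given by ∂[p,q] = [q] − [p].
This gives a 7×11 integer matrix of rank 6; reducing to Smith normal form yields diagonal entries (1,1,1,1,1,1).

Boundary ∂_2: C_2 → C_1 acts by ∂[p,q,r] = [q,r] − [p,r] + [p,q]. For instance
  ∂DFJ = FJ − DJ + DF,
  ∂DFG = FG − DG + DF.
The resulting 11×3 matrix has rank 3, and its Smith normal form has invariant factors (1,1,1).

From H_k ≅ ker(∂_k) / im(∂_{k+1}) we obtain:

  H_0: rank C_0 − rank ∂_1 = 7 − 6 = 1, and the invariant factors of ∂_1 are all 1, so H_0 ≅ Z.
  H_1: rank ker ∂_1 − rank ∂_2 = (11 − 6) − 3 = 2, and the invariant factors of ∂_2 are all 1, so H_1 ≅ Z^2.
  H_2: rank ker ∂_2 − rank ∂_3 = (3 − 3) − 0 = 0, and there is no ∂_3, so H_2 ≅ 0.

As a check, the Euler characteristic is 7 − 11 + 3 = -1, which agrees with 1 − 2 + 0 = -1.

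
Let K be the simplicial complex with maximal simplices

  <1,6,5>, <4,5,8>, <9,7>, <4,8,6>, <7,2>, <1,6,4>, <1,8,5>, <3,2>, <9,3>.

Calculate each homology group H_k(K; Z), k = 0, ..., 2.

Order the vertices as 1 < 2 < 3 < 4 < 5 < 6 < 7 < 8 < 9. Listing each simplex with vertices in this order, K has dimension 2 with simplices:

  0-simplices (9): [1], [2], [3], [4], [5], [6], [7], [8], [9]
  1-simplices (14): [1,4], [1,5], [1,6], [1,8], [2,3], [2,7], [3,9], [4,5], [4,6], [4,8], [5,6], [5,8], [6,8], [7,9]
  2-simplices (5): [1,4,6], [1,5,6], [1,5,8], [4,5,8], [4,6,8]

so the chain groups are C_0 ≅ Z^9, C_1 ≅ Z^14, C_2 ≅ Z^5.

The boundary map ∂_1: C_1 → C_0 maps an edge to its endpoints' difference, ∂[p,q] = q − p. For instance
  ∂[6,8] = [8] − [6].
As a 9×14 matrix over Z this has rank 7, with invariant factors (1,1,1,1,1,1,1).

Boundary ∂_2: C_2 → C_1 acts by ∂[p,q,r] = [q,r] − [p,r] + [p,q]. For instance
  ∂[4,6,8] = [6,8] − [4,8] + [4,6],
  ∂[4,5,8] = [5,8] − [4,8] + [4,5].
The 14×5 boundary matrix has rank 5 and Smith normal form diag(1,1,1,1,1).

Reading off H_k = ker ∂_k / im ∂_{k+1}:

  H_0: rank C_0 − rank ∂_1 = 9 − 7 = 2, and the invariant factors of ∂_1 are all 1, so H_0 ≅ Z^2.
  H_1: rank ker ∂_1 − rank ∂_2 = (14 − 7) − 5 = 2, and the invariant factors of ∂_2 are all 1, so H_1 ≅ Z^2.
  H_2: rank ker ∂_2 − rank ∂_3 = (5 − 5) − 0 = 0, and there is no ∂_3, so H_2 ≅ 0.

H_0 ≅ Z^2,  H_1 ≅ Z^2,  H_2 = 0.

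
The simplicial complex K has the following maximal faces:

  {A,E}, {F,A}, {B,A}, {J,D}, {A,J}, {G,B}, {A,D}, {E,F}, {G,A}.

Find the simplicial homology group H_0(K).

Order the vertices as A < B < D < E < F < G < J. Listing each simplex with vertices in this order, K has dimension 1 with simplices:

  0-simplices (7): A, B, D, E, F, G, J
  1-simplices (9): AB, AD, AE, AF, AG, AJ, BG, DJ, EF

giving chain groups C_0 ≅ Z^7, C_1 ≅ Z^9.

The boundary map ∂_1: C_1 → C_0 sends each edge [p,q] (with p < q) to q − p.
This gives a 7×9 integer matrix of rank 6; reducing to Smith normal form yields diagonal entries (1,1,1,1,1,1).

Now H_k = ker ∂_k / im ∂_{k+1}, so:

  H_0: rank C_0 − rank ∂_1 = 7 − 6 = 1, and the invariant factors of ∂_1 are all 1, so H_0 ≅ Z.

(K is a triangulation of a wedge of 3 circles.)

H_0 = Z.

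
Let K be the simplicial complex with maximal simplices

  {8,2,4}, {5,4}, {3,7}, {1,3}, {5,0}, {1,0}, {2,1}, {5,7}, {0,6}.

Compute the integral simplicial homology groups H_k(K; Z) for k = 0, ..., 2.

Take the total order 0 < 1 < 2 < 3 < 4 < 5 < 6 < 7 < 8 on the vertex set. Then K (dimension 2) consists of the simplices:

  0-simplices (9): [0], [1], [2], [3], [4], [5], [6], [7], [8]
  1-simplices (11): [0,1], [0,5], [0,6], [1,2], [1,3], [2,4], [2,8], [3,7], [4,5], [4,8], [5,7]
  2-simplices (1): [2,4,8]

Hence C_0 ≅ Z^9, C_1 ≅ Z^11, C_2 ≅ Z^1.

The boundary map ∂_1: C_1 → C_0 is given by ∂[p,q] = [q] − [p].
The resulting 9×11 matrix has rank 8, and its Smith normal form has invariant factors (1,1,1,1,1,1,1,1).

∂_2: C_2 → C_1 acts by ∂[p,q,r] = [q,r] − [p,r] + [p,q]. For instance
  ∂[2,4,8] = [4,8] − [2,8] + [2,4].
This gives a 11×1 integer matrix of rank 1; reducing to Smith normal form yields diagonal entries (1).

From H_k ≅ ker(∂_k) / im(∂_{k+1}) we obtain:

  H_0: rank C_0 − rank ∂_1 = 9 − 8 = 1, and the invariant factors of ∂_1 are all 1, so H_0 ≅ Z.
  H_1: rank ker ∂_1 − rank ∂_2 = (11 − 8) − 1 = 2, and the invariant factors of ∂_2 are all 1, so H_1 ≅ Z^2.
  H_2: rank ker ∂_2 − rank ∂_3 = (1 − 1) − 0 = 0, and there is no ∂_3, so H_2 ≅ 0.

H_0 ≅ Z,  H_1 ≅ Z^2,  H_2 = 0.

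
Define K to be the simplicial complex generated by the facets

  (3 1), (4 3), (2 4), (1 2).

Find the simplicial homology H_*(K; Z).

Take the total order 1 < 2 < 3 < 4 on the vertex set. Then K (dimension 1) consists of the simplices:

  0-simplices (4): [1], [2], [3], [4]
  1-simplices (4): [1,2], [1,3], [2,4], [3,4]

giving chain groups C_0 ≅ Z^4, C_1 ≅ Z^4.

Boundary ∂_1: C_1 → C_0 sends each edge [p,q] (with p < q) to q − p. For instance
  ∂[3,4] = [4] − [3].
The 4×4 boundary matrix has rank 3 and Smith normal form diag(1,1,1).

Now H_k = ker ∂_k / im ∂_{k+1}, so:

  H_0: rank C_0 − rank ∂_1 = 4 − 3 = 1, and the invariant factors of ∂_1 are all 1, so H_0 = Z.
  H_1: rank ker ∂_1 − rank ∂_2 = (4 − 3) − 0 = 1, and there is no ∂_2, so H_1 = Z.

(K is a triangulation of the circle S^1.)

H_0 = Z,  H_1 = Z.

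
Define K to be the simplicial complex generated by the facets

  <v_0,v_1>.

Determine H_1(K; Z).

Take the total order v_0 < v_1 on the vertex set. Then K (dimension 1) consists of the simplices:

  0-simplices (2): [v_0], [v_1]
  1-simplices (1): [v_0,v_1]

giving chain groups C_0 ≅ Z^2, C_1 ≅ Z^1.

The boundary map ∂_1: C_1 → C_0 maps an edge to its endpoints' difference, ∂[p,q] = q − p.
The resulting 2×1 matrix has rank 1, and its Smith normal form has invariant factors (1).

Now H_k = ker ∂_k / im ∂_{k+1}, so:

  H_1: rank ker ∂_1 − rank ∂_2 = (1 − 1) − 0 = 0, and there is no ∂_2, so H_1 = 0.

H_1 ≅ 0.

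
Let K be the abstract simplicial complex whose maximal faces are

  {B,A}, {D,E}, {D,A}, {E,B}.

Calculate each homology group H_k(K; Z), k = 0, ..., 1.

Fix the vertex order A < B < D < E and write every simplex with vertices in increasing order. Then dim K = 1 and the simplices of K are:

  0-simplices (4): A, B, D, E
  1-simplices (4): AB, AD, BE, DE

so the chain groups are C_0 ≅ Z^4, C_1 ≅ Z^4.

The boundary map ∂_1: C_1 → C_0 maps an edge to its endpoints' difference, ∂[p,q] = q − p. For instance
  ∂AD = D − A.
As a 4×4 matrix over Z this has rank 3, with invariant factors (1,1,1).

Computing H_k = (kernel of ∂_k) / (image of ∂_{k+1}):

  H_0: rank C_0 − rank ∂_1 = 4 − 3 = 1, and the invariant factors of ∂_1 are all 1, so H_0 = Z.
  H_1: rank ker ∂_1 − rank ∂_2 = (4 − 3) − 0 = 1, and there is no ∂_2, so H_1 = Z.

H_0 ≅ Z,  H_1 ≅ Z.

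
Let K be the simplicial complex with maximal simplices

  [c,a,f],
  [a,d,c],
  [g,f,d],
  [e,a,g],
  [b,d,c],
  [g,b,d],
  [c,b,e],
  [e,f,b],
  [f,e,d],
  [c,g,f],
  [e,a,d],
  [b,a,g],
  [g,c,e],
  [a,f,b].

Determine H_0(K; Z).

H_0 ≅ Z.

K has 7 vertices, 21 edges, 14 triangles.
rank ∂_0 = 0, rank ∂_1 = 6 ⇒ b_0 = 7 − 0 − 6 = 1; all invariant factors of ∂_1 are 1 so no torsion. So H_0 = Z.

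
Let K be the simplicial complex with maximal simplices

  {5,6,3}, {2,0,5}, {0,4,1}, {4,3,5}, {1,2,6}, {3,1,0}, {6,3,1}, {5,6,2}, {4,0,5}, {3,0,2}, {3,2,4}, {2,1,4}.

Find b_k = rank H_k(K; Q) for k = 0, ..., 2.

Fix the vertex order 0 < 1 < 2 < 3 < 4 < 5 < 6 and write every simplex with vertices in increasing order. Then dim K = 2 and the simplices of K are:

  0-simplices (7): [0], [1], [2], [3], [4], [5], [6]
  1-simplices (18): [0,1], [0,2], [0,3], [0,4], [0,5], [1,2], [1,3], [1,4], [1,6], [2,3], [2,4], [2,5], [2,6], [3,4], [3,5], [3,6], [4,5], [5,6]
  2-simplices (12): [0,1,3], [0,1,4], [0,2,3], [0,2,5], [0,4,5], [1,2,4], [1,2,6], [1,3,6], [2,3,4], [2,5,6], [3,4,5], [3,5,6]

so the chain groups are C_0 ≅ Z^7, C_1 ≅ Z^18, C_2 ≅ Z^12.

The boundary map ∂_1: C_1 → C_0 is given by ∂[p,q] = [q] − [p].
As a 7×18 matrix over Z this has rank 6, with invariant factors (1,1,1,1,1,1).

Boundary ∂_2: C_2 → C_1 maps a triangle to the signed sum of its edges. For instance
  ∂[1,2,6] = [2,6] − [1,6] + [1,2],
  ∂[1,2,4] = [2,4] − [1,4] + [1,2].
The resulting 18×12 matrix has rank 12, and its Smith normal form has invariant factors (1,1,1,1,1,1,1,1,1,1,1,2).

Now H_k = ker ∂_k / im ∂_{k+1}, so:

  H_0: rank C_0 − rank ∂_1 = 7 − 6 = 1, and the invariant factors of ∂_1 are all 1, so H_0 ≅ Z.
  H_1: rank ker ∂_1 − rank ∂_2 = (18 − 6) − 12 = 0, and ∂_2 has invariant factor 2 > 1, so H_1 ≅ Z/2.
  H_2: rank ker ∂_2 − rank ∂_3 = (12 − 12) − 0 = 0, and there is no ∂_3, so H_2 ≅ 0.

Hence the Betti numbers are b_0 = 1, b_1 = 0, b_2 = 0.

b_0 = 1, b_1 = 0, b_2 = 0.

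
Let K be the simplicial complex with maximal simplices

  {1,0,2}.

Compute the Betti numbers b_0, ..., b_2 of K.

b_0 = 1, b_1 = 0, b_2 = 0.

Order the vertices as 0 < 1 < 2. Listing each simplex with vertices in this order, K has dimension 2 with simplices:

  0-simplices (3): [0], [1], [2]
  1-simplices (3): [0,1], [0,2], [1,2]
  2-simplices (1): [0,1,2]

giving chain groups C_0 ≅ Z^3, C_1 ≅ Z^3, C_2 ≅ Z^1.

∂_1: C_1 → C_0 is given by ∂[p,q] = [q] − [p]. For instance
  ∂[0,1] = [1] − [0].
The 3×3 boundary matrix has rank 2 and Smith normal form diag(1,1).

∂_2: C_2 → C_1 acts by ∂[p,q,r] = [q,r] − [p,r] + [p,q]. For instance
  ∂[0,1,2] = [1,2] − [0,2] + [0,1].
This gives a 3×1 integer matrix of rank 1; reducing to Smith normal form yields diagonal entries (1).

Computing H_k = (kernel of ∂_k) / (image of ∂_{k+1}):

  H_0: rank C_0 − rank ∂_1 = 3 − 2 = 1, and the invariant factors of ∂_1 are all 1, so H_0 ≅ Z.
  H_1: rank ker ∂_1 − rank ∂_2 = (3 − 2) − 1 = 0, and the invariant factors of ∂_2 are all 1, so H_1 ≅ 0.
  H_2: rank ker ∂_2 − rank ∂_3 = (1 − 1) − 0 = 0, and there is no ∂_3, so H_2 ≅ 0.

Hence the Betti numbers are b_0 = 1, b_1 = 0, b_2 = 0.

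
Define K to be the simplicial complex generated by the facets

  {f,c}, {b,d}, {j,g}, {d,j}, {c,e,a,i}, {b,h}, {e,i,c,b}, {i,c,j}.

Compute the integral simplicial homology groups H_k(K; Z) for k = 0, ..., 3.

Fix the vertex order a < b < c < d < e < f < g < h < i < j and write every simplex with vertices in increasing order. Then dim K = 3 and the simplices of K are:

  0-simplices (10): a, b, c, d, e, f, g, h, i, j
  1-simplices (16): ac, ae, ai, bc, bd, be, bh, bi, ce, cf, ci, cj, dj, ei, gj, ij
  2-simplices (8): ace, aci, aei, bce, bci, bei, cei, cij
  3-simplices (2): acei, bcei

so the chain groups are C_0 ≅ Z^10, C_1 ≅ Z^16, C_2 ≅ Z^8, C_3 ≅ Z^2.

∂_1: C_1 → C_0 is given by ∂[p,q] = [q] − [p]. For instance
  ∂cf = f − c.
The 10×16 boundary matrix has rank 9 and Smith normal form diag(1,1,1,1,1,1,1,1,1).

Boundary ∂_2: C_2 → C_1 acts by ∂[p,q,r] = [q,r] − [p,r] + [p,q]. For instance
  ∂ace = ce − ae + ac,
  ∂cij = ij − cj + ci.
The resulting 16×8 matrix has rank 6, and its Smith normal form has invariant factors (1,1,1,1,1,1).

Boundary ∂_3: C_3 → C_2 sends each 3-simplex σ to the alternating sum Σ_i (−1)^i (σ with its i-th vertex removed). For instance
  ∂acei = cei − aei + aci − ace,
  ∂bcei = cei − bei + bci − bce.
The 8×2 boundary matrix has rank 2 and Smith normal form diag(1,1).

Now H_k = ker ∂_k / im ∂_{k+1}, so:

  H_0: rank C_0 − rank ∂_1 = 10 − 9 = 1, and the invariant factors of ∂_1 are all 1, so H_0 ≅ Z.
  H_1: rank ker ∂_1 − rank ∂_2 = (16 − 9) − 6 = 1, and the invariant factors of ∂_2 are all 1, so H_1 ≅ Z.
  H_2: rank ker ∂_2 − rank ∂_3 = (8 − 6) − 2 = 0, and the invariant factors of ∂_3 are all 1, so H_2 ≅ 0.
  H_3: rank ker ∂_3 − rank ∂_4 = (2 − 2) − 0 = 0, and there is no ∂_4, so H_3 ≅ 0.

As a check, the Euler characteristic is 10 − 16 + 8 − 2 = 0, which agrees with 1 − 1 + 0 − 0 = 0.

H_0 = Z,  H_1 = Z,  H_2 = 0,  H_3 = 0.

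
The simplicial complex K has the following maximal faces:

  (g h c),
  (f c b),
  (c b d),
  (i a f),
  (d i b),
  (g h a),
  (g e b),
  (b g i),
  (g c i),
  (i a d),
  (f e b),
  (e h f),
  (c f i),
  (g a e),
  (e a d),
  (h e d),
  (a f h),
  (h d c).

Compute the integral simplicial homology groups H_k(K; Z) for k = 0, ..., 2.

We work with the vertex ordering a < b < c < d < e < f < g < h < i. The simplices of K, each written with vertices in increasing order, are:

  0-simplices (9): a, b, c, d, e, f, g, h, i
  1-simplices (27): ad, ae, af, ag, ah, ai, bc, bd, be, bf, bg, bi, cd, cf, cg, ch, ci, de, dh, di, ef, eg, eh, fh, fi, gh, gi
  2-simplices (18): ade, adi, aeg, afh, afi, agh, bcd, bcf, bdi, bef, beg, bgi, cdh, cfi, cgh, cgi, deh, efh

giving chain groups C_0 ≅ Z^9, C_1 ≅ Z^27, C_2 ≅ Z^18.

∂_1: C_1 → C_0 sends each edge [p,q] (with p < q) to q − p. For instance
  ∂fi = i − f.
The resulting 9×27 matrix has rank 8, and its Smith normal form has invariant factors (1,1,1,1,1,1,1,1).

Boundary ∂_2: C_2 → C_1 maps a triangle to the signed sum of its edges. For instance
  ∂bdi = di − bi + bd,
  ∂bef = ef − bf + be.
The 27×18 boundary matrix has rank 18 and Smith normal form diag(1,1,1,1,1,1,1,1,1,1,1,1,1,1,1,1,1,2).

Computing H_k = (kernel of ∂_k) / (image of ∂_{k+1}):

  H_0: rank C_0 − rank ∂_1 = 9 − 8 = 1, and the invariant factors of ∂_1 are all 1, so H_0 = Z.
  H_1: rank ker ∂_1 − rank ∂_2 = (27 − 8) − 18 = 1, and ∂_2 has invariant factor 2 > 1, so H_1 = Z ⊕ Z_2.
  H_2: rank ker ∂_2 − rank ∂_3 = (18 − 18) − 0 = 0, and there is no ∂_3, so H_2 = 0.

As a check, the Euler characteristic is 9 − 27 + 18 = 0, which agrees with 1 − 1 + 0 = 0.

H_0 = Z,  H_1 = Z ⊕ Z_2,  H_2 = 0.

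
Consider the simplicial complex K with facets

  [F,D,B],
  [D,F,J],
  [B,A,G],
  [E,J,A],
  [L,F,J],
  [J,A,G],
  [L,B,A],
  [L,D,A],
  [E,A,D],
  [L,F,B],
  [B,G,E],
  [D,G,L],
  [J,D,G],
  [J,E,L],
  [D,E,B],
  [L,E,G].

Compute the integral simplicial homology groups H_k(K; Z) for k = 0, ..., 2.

Order the vertices as A < B < D < E < F < G < J < L. Listing each simplex with vertices in this order, K has dimension 2 with simplices:

  0-simplices (8): A, B, D, E, F, G, J, L
  1-simplices (24): AB, AD, AE, AG, AJ, AL, BD, BE, BF, BG, BL, DE, DF, DG, DJ, DL, EG, EJ, EL, FJ, FL, GJ, GL, JL
  2-simplices (16): ABG, ABL, ADE, ADL, AEJ, AGJ, BDE, BDF, BEG, BFL, DFJ, DGJ, DGL, EGL, EJL, FJL

so the chain groups are C_0 ≅ Z^8, C_1 ≅ Z^24, C_2 ≅ Z^16.

The boundary map ∂_1: C_1 → C_0 maps an edge to its endpoints' difference, ∂[p,q] = q − p. For instance
  ∂EJ = J − E.
The 8×24 boundary matrix has rank 7 and Smith normal form diag(1,1,1,1,1,1,1).

Boundary ∂_2: C_2 → C_1 maps a triangle to the signed sum of its edges. For instance
  ∂DGJ = GJ − DJ + DG,
  ∂AEJ = EJ − AJ + AE.
This gives a 24×16 integer matrix of rank 15; reducing to Smith normal form yields diagonal entries (1,1,1,1,1,1,1,1,1,1,1,1,1,1,1).

From H_k ≅ ker(∂_k) / im(∂_{k+1}) we obtain:

  H_0: rank C_0 − rank ∂_1 = 8 − 7 = 1, and the invariant factors of ∂_1 are all 1, so H_0 ≅ Z.
  H_1: rank ker ∂_1 − rank ∂_2 = (24 − 7) − 15 = 2, and the invariant factors of ∂_2 are all 1, so H_1 ≅ Z^2.
  H_2: rank ker ∂_2 − rank ∂_3 = (16 − 15) − 0 = 1, and there is no ∂_3, so H_2 ≅ Z.

As a check, the Euler characteristic is 8 − 24 + 16 = 0, which agrees with 1 − 2 + 1 = 0.

H_0 = Z,  H_1 = Z^2,  H_2 = Z.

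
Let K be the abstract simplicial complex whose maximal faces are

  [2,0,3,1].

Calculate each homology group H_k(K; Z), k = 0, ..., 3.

Take the total order 0 < 1 < 2 < 3 on the vertex set. Then K (dimension 3) consists of the simplices:

  0-simplices (4): [0], [1], [2], [3]
  1-simplices (6): [0,1], [0,2], [0,3], [1,2], [1,3], [2,3]
  2-simplices (4): [0,1,2], [0,1,3], [0,2,3], [1,2,3]
  3-simplices (1): [0,1,2,3]

Hence C_0 ≅ Z^4, C_1 ≅ Z^6, C_2 ≅ Z^4, C_3 ≅ Z^1.

∂_1: C_1 → C_0 sends each edge [p,q] (with p < q) to q − p. For instance
  ∂[2,3] = [3] − [2].
The 4×6 boundary matrix has rank 3 and Smith normal form diag(1,1,1).

The boundary map ∂_2: C_2 → C_1 acts by ∂[p,q,r] = [q,r] − [p,r] + [p,q]. For instance
  ∂[0,1,3] = [1,3] − [0,3] + [0,1],
  ∂[0,2,3] = [2,3] − [0,3] + [0,2].
The 6×4 boundary matrix has rank 3 and Smith normal form diag(1,1,1).

∂_3: C_3 → C_2 sends each 3-simplex σ to the alternating sum Σ_i (−1)^i (σ with its i-th vertex removed). For instance
  ∂[0,1,2,3] = [1,2,3] − [0,2,3] + [0,1,3] − [0,1,2].
The 4×1 boundary matrix has rank 1 and Smith normal form diag(1).

Now H_k = ker ∂_k / im ∂_{k+1}, so:

  H_0: rank C_0 − rank ∂_1 = 4 − 3 = 1, and the invariant factors of ∂_1 are all 1, so H_0 ≅ Z.
  H_1: rank ker ∂_1 − rank ∂_2 = (6 − 3) − 3 = 0, and the invariant factors of ∂_2 are all 1, so H_1 ≅ 0.
  H_2: rank ker ∂_2 − rank ∂_3 = (4 − 3) − 1 = 0, and the invariant factors of ∂_3 are all 1, so H_2 ≅ 0.
  H_3: rank ker ∂_3 − rank ∂_4 = (1 − 1) − 0 = 0, and there is no ∂_4, so H_3 ≅ 0.

H_0 ≅ Z,  H_1 = 0,  H_2 = 0,  H_3 = 0.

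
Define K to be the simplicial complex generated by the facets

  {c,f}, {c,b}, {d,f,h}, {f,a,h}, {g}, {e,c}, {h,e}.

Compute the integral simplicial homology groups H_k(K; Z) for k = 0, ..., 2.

K has 8 vertices, 9 edges, 2 triangles.
rank ∂_0 = 0, rank ∂_1 = 6 ⇒ b_0 = 8 − 0 − 6 = 2; all invariant factors of ∂_1 are 1 so no torsion. So H_0 ≅ Z^2.
rank ∂_1 = 6, rank ∂_2 = 2 ⇒ b_1 = 9 − 6 − 2 = 1; all invariant factors of ∂_2 are 1 so no torsion. So H_1 ≅ Z.
rank ∂_2 = 2, rank ∂_3 = 0 ⇒ b_2 = 2 − 2 − 0 = 0. So H_2 ≅ 0.

H_0 = Z^2,  H_1 = Z,  H_2 = 0.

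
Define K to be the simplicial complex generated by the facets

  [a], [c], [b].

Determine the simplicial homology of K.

H_0 ≅ Z^3.

Order the vertices as a < b < c. Listing each simplex with vertices in this order, K has dimension 0 with simplices:

  0-simplices (3): a, b, c

so the chain groups are C_0 ≅ Z^3.

From H_k ≅ ker(∂_k) / im(∂_{k+1}) we obtain:

  H_0: rank C_0 − rank ∂_1 = 3 − 0 = 3, and there is no ∂_1, so H_0 = Z^3.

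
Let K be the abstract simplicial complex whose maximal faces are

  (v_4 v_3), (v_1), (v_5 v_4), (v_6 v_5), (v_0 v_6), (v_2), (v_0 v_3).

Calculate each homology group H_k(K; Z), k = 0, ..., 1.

H_0 = Z^3,  H_1 = Z.

K has 7 vertices, 5 edges.
rank ∂_0 = 0, rank ∂_1 = 4 ⇒ b_0 = 7 − 0 − 4 = 3; all invariant factors of ∂_1 are 1 so no torsion. So H_0 ≅ Z^3.
rank ∂_1 = 4, rank ∂_2 = 0 ⇒ b_1 = 5 − 4 − 0 = 1. So H_1 ≅ Z.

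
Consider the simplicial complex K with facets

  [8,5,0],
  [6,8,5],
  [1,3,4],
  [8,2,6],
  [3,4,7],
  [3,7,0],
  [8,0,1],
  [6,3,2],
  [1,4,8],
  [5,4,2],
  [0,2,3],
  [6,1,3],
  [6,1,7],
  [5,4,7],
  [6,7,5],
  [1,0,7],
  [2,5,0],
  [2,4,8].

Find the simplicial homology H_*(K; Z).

K has 9 vertices, 27 edges, 18 triangles.
rank ∂_0 = 0, rank ∂_1 = 8 ⇒ b_0 = 9 − 0 − 8 = 1; all invariant factors of ∂_1 are 1 so no torsion. So H_0 = Z.
rank ∂_1 = 8, rank ∂_2 = 18 ⇒ b_1 = 27 − 8 − 18 = 1; ∂_2 has invariant factor(s) [2] giving torsion. So H_1 = Z × Z/2.
rank ∂_2 = 18, rank ∂_3 = 0 ⇒ b_2 = 18 − 18 − 0 = 0. So H_2 = 0.

H_0 = Z,  H_1 = Z × Z/2,  H_2 = 0.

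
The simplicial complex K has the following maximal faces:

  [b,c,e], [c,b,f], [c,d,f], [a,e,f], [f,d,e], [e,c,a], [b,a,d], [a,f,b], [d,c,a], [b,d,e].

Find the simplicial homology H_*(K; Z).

H_0 ≅ Z,  H_1 ≅ Z/2,  H_2 = 0.

Fix the vertex order a < b < c < d < e < f and write every simplex with vertices in increasing order. Then dim K = 2 and the simplices of K are:

  0-simplices (6): a, b, c, d, e, f
  1-simplices (15): ab, ac, ad, ae, af, bc, bd, be, bf, cd, ce, cf, de, df, ef
  2-simplices (10): abd, abf, acd, ace, aef, bce, bcf, bde, cdf, def

so the chain groups are C_0 ≅ Z^6, C_1 ≅ Z^15, C_2 ≅ Z^10.

∂_1: C_1 → C_0 is given by ∂[p,q] = [q] − [p]. For instance
  ∂ad = d − a.
The resulting 6×15 matrix has rank 5, and its Smith normal form has invariant factors (1,1,1,1,1).

Boundary ∂_2: C_2 → C_1 acts by ∂[p,q,r] = [q,r] − [p,r] + [p,q]. For instance
  ∂ace = ce − ae + ac,
  ∂aef = ef − af + ae.
The resulting 15×10 matrix has rank 10, and its Smith normal form has invariant factors (1,1,1,1,1,1,1,1,1,2).

Reading off H_k = ker ∂_k / im ∂_{k+1}:

  H_0: rank C_0 − rank ∂_1 = 6 − 5 = 1, and the invariant factors of ∂_1 are all 1, so H_0 ≅ Z.
  H_1: rank ker ∂_1 − rank ∂_2 = (15 − 5) − 10 = 0, and ∂_2 has invariant factor 2 > 1, so H_1 ≅ Z/2.
  H_2: rank ker ∂_2 − rank ∂_3 = (10 − 10) − 0 = 0, and there is no ∂_3, so H_2 ≅ 0.

As a check, the Euler characteristic is 6 − 15 + 10 = 1, which agrees with 1 − 0 + 0 = 1.
(K is a triangulation of the real projective plane RP^2.)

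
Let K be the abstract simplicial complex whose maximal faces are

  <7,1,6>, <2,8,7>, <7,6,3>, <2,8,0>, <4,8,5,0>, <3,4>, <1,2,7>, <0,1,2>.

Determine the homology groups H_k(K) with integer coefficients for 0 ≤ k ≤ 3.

We work with the vertex ordering 0 < 1 < 2 < 3 < 4 < 5 < 6 < 7 < 8. The simplices of K, each written with vertices in increasing order, are:

  0-simplices (9): [0], [1], [2], [3], [4], [5], [6], [7], [8]
  1-simplices (18): [0,1], [0,2], [0,4], [0,5], [0,8], [1,2], [1,6], [1,7], [2,7], [2,8], [3,4], [3,6], [3,7], [4,5], [4,8], [5,8], [6,7], [7,8]
  2-simplices (10): [0,1,2], [0,2,8], [0,4,5], [0,4,8], [0,5,8], [1,2,7], [1,6,7], [2,7,8], [3,6,7], [4,5,8]
  3-simplices (1): [0,4,5,8]

giving chain groups C_0 ≅ Z^9, C_1 ≅ Z^18, C_2 ≅ Z^10, C_3 ≅ Z^1.

Boundary ∂_1: C_1 → C_0 maps an edge to its endpoints' difference, ∂[p,q] = q − p.
The 9×18 boundary matrix has rank 8 and Smith normal form diag(1,1,1,1,1,1,1,1).

∂_2: C_2 → C_1 maps a triangle to the signed sum of its edges. For instance
  ∂[0,4,8] = [4,8] − [0,8] + [0,4],
  ∂[0,4,5] = [4,5] − [0,5] + [0,4].
The 18×10 boundary matrix has rank 9 and Smith normal form diag(1,1,1,1,1,1,1,1,1).

The boundary map ∂_3: C_3 → C_2 sends each 3-simplex σ to the alternating sum Σ_i (−1)^i (σ with its i-th vertex removed). For instance
  ∂[0,4,5,8] = [4,5,8] − [0,5,8] + [0,4,8] − [0,4,5].
The 10×1 boundary matrix has rank 1 and Smith normal form diag(1).

From H_k ≅ ker(∂_k) / im(∂_{k+1}) we obtain:

  H_0: rank C_0 − rank ∂_1 = 9 − 8 = 1, and the invariant factors of ∂_1 are all 1, so H_0 ≅ Z.
  H_1: rank ker ∂_1 − rank ∂_2 = (18 − 8) − 9 = 1, and the invariant factors of ∂_2 are all 1, so H_1 ≅ Z.
  H_2: rank ker ∂_2 − rank ∂_3 = (10 − 9) − 1 = 0, and the invariant factors of ∂_3 are all 1, so H_2 ≅ 0.
  H_3: rank ker ∂_3 − rank ∂_4 = (1 − 1) − 0 = 0, and there is no ∂_4, so H_3 ≅ 0.

H_0 = Z,  H_1 = Z,  H_2 = 0,  H_3 = 0.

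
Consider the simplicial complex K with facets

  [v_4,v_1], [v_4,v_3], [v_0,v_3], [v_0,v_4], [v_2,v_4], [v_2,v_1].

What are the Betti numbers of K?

b_0 = 1, b_1 = 2.

Fix the vertex order v_0 < v_1 < v_2 < v_3 < v_4 and write every simplex with vertices in increasing order. Then dim K = 1 and the simplices of K are:

  0-simplices (5): [v_0], [v_1], [v_2], [v_3], [v_4]
  1-simplices (6): [v_0,v_3], [v_0,v_4], [v_1,v_2], [v_1,v_4], [v_2,v_4], [v_3,v_4]

giving chain groups C_0 ≅ Z^5, C_1 ≅ Z^6.

Boundary ∂_1: C_1 → C_0 sends each edge [p,q] (with p < q) to q − p. For instance
  ∂[v_2,v_4] = [v_4] − [v_2].
This gives a 5×6 integer matrix of rank 4; reducing to Smith normal form yields diagonal entries (1,1,1,1).

Now H_k = ker ∂_k / im ∂_{k+1}, so:

  H_0: rank C_0 − rank ∂_1 = 5 − 4 = 1, and the invariant factors of ∂_1 are all 1, so H_0 = Z.
  H_1: rank ker ∂_1 − rank ∂_2 = (6 − 4) − 0 = 2, and there is no ∂_2, so H_1 = Z^2.

As a check, the Euler characteristic is 5 − 6 = -1, which agrees with 1 − 2 = -1.

Hence the Betti numbers are b_0 = 1, b_1 = 2.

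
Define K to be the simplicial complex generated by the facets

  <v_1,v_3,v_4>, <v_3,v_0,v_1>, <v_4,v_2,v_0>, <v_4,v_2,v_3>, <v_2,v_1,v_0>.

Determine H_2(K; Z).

H_2 = 0.

We work with the vertex ordering v_0 < v_1 < v_2 < v_3 < v_4. The simplices of K, each written with vertices in increasing order, are:

  0-simplices (5): [v_0], [v_1], [v_2], [v_3], [v_4]
  1-simplices (10): [v_0,v_1], [v_0,v_2], [v_0,v_3], [v_0,v_4], [v_1,v_2], [v_1,v_3], [v_1,v_4], [v_2,v_3], [v_2,v_4], [v_3,v_4]
  2-simplices (5): [v_0,v_1,v_2], [v_0,v_1,v_3], [v_0,v_2,v_4], [v_1,v_3,v_4], [v_2,v_3,v_4]

Hence C_0 ≅ Z^5, C_1 ≅ Z^10, C_2 ≅ Z^5.

The boundary map ∂_1: C_1 → C_0 maps an edge to its endpoints' difference, ∂[p,q] = q − p.
This gives a 5×10 integer matrix of rank 4; reducing to Smith normal form yields diagonal entries (1,1,1,1).

The boundary map ∂_2: C_2 → C_1 sends each 2-simplex [p,q,r] to [q,r] − [p,r] + [p,q]. For instance
  ∂[v_0,v_1,v_3] = [v_1,v_3] − [v_0,v_3] + [v_0,v_1],
  ∂[v_0,v_1,v_2] = [v_1,v_2] − [v_0,v_2] + [v_0,v_1].
The 10×5 boundary matrix has rank 5 and Smith normal form diag(1,1,1,1,1).

From H_k ≅ ker(∂_k) / im(∂_{k+1}) we obtain:

  H_2: rank ker ∂_2 − rank ∂_3 = (5 − 5) − 0 = 0, and there is no ∂_3, so H_2 = 0.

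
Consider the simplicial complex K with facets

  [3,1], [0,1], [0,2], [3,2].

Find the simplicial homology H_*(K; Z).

We work with the vertex ordering 0 < 1 < 2 < 3. The simplices of K, each written with vertices in increasing order, are:

  0-simplices (4): [0], [1], [2], [3]
  1-simplices (4): [0,1], [0,2], [1,3], [2,3]

so the chain groups are C_0 ≅ Z^4, C_1 ≅ Z^4.

Boundary ∂_1: C_1 → C_0 maps an edge to its endpoints' difference, ∂[p,q] = q − p. For instance
  ∂[2,3] = [3] − [2].
This gives a 4×4 integer matrix of rank 3; reducing to Smith normal form yields diagonal entries (1,1,1).

Now H_k = ker ∂_k / im ∂_{k+1}, so:

  H_0: rank C_0 − rank ∂_1 = 4 − 3 = 1, and the invariant factors of ∂_1 are all 1, so H_0 = Z.
  H_1: rank ker ∂_1 − rank ∂_2 = (4 − 3) − 0 = 1, and there is no ∂_2, so H_1 = Z.

H_0 ≅ Z,  H_1 ≅ Z.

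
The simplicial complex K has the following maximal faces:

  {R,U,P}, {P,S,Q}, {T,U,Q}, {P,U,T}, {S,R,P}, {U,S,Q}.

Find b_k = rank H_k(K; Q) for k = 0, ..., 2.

Order the vertices as P < Q < R < S < T < U. Listing each simplex with vertices in this order, K has dimension 2 with simplices:

  0-simplices (6): P, Q, R, S, T, U
  1-simplices (12): PQ, PR, PS, PT, PU, QS, QT, QU, RS, RU, SU, TU
  2-simplices (6): PQS, PRS, PRU, PTU, QSU, QTU

Hence C_0 ≅ Z^6, C_1 ≅ Z^12, C_2 ≅ Z^6.

The boundary map ∂_1: C_1 → C_0 sends each edge [p,q] (with p < q) to q − p. For instance
  ∂PR = R − P.
The resulting 6×12 matrix has rank 5, and its Smith normal form has invariant factors (1,1,1,1,1).

∂_2: C_2 → C_1 maps a triangle to the signed sum of its edges. For instance
  ∂QSU = SU − QU + QS,
  ∂PTU = TU − PU + PT.
As a 12×6 matrix over Z this has rank 6, with invariant factors (1,1,1,1,1,1).

From H_k ≅ ker(∂_k) / im(∂_{k+1}) we obtain:

  H_0: rank C_0 − rank ∂_1 = 6 − 5 = 1, and the invariant factors of ∂_1 are all 1, so H_0 ≅ Z.
  H_1: rank ker ∂_1 − rank ∂_2 = (12 − 5) − 6 = 1, and the invariant factors of ∂_2 are all 1, so H_1 ≅ Z.
  H_2: rank ker ∂_2 − rank ∂_3 = (6 − 6) − 0 = 0, and there is no ∂_3, so H_2 ≅ 0.

As a check, the Euler characteristic is 6 − 12 + 6 = 0, which agrees with 1 − 1 + 0 = 0.

Hence the Betti numbers are b_0 = 1, b_1 = 1, b_2 = 0.

b_0 = 1, b_1 = 1, b_2 = 0.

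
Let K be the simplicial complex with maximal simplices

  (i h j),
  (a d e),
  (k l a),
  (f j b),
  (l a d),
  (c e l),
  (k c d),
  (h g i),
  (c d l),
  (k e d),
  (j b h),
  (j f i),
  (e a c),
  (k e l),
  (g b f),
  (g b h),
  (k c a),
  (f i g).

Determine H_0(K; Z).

H_0 ≅ Z^2.

We work with the vertex ordering a < b < c < d < e < f < g < h < i < j < k < l. The simplices of K, each written with vertices in increasing order, are:

  0-simplices (12): a, b, c, d, e, f, g, h, i, j, k, l
  1-simplices (27): ac, ad, ae, ak, al, bf, bg, bh, bj, cd, ce, ck, cl, de, dk, dl, ek, el, fg, fi, fj, gh, gi, hi, hj, ij, kl
  2-simplices (18): ace, ack, ade, adl, akl, bfg, bfj, bgh, bhj, cdk, cdl, cel, dek, ekl, fgi, fij, ghi, hij

Hence C_0 ≅ Z^12, C_1 ≅ Z^27, C_2 ≅ Z^18.

∂_1: C_1 → C_0 is given by ∂[p,q] = [q] − [p].
As a 12×27 matrix over Z this has rank 10, with invariant factors (1,1,1,1,1,1,1,1,1,1).

The boundary map ∂_2: C_2 → C_1 acts by ∂[p,q,r] = [q,r] − [p,r] + [p,q]. For instance
  ∂cdl = dl − cl + cd,
  ∂hij = ij − hj + hi.
The resulting 27×18 matrix has rank 17, and its Smith normal form has invariant factors (1,1,1,1,1,1,1,1,1,1,1,1,1,1,1,1,2).

From H_k ≅ ker(∂_k) / im(∂_{k+1}) we obtain:

  H_0: rank C_0 − rank ∂_1 = 12 − 10 = 2, and the invariant factors of ∂_1 are all 1, so H_0 ≅ Z^2.

(K is a triangulation of the disjoint union of the real projective plane RP^2 and the 2-sphere S^2.)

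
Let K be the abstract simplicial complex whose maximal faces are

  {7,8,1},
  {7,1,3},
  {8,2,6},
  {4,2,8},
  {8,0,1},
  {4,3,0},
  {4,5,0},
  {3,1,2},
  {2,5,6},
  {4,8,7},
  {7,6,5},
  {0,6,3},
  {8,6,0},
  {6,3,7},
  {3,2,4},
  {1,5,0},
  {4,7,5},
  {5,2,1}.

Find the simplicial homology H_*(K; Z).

H_0 ≅ Z,  H_1 ≅ Z^2,  H_2 ≅ Z.

Take the total order 0 < 1 < 2 < 3 < 4 < 5 < 6 < 7 < 8 on the vertex set. Then K (dimension 2) consists of the simplices:

  0-simplices (9): [0], [1], [2], [3], [4], [5], [6], [7], [8]
  1-simplices (27): (27 of them)
  2-simplices (18): [0,1,5], [0,1,8], [0,3,4], [0,3,6], [0,4,5], [0,6,8], [1,2,3], [1,2,5], [1,3,7], [1,7,8], [2,3,4], [2,4,8], [2,5,6], [2,6,8], [3,6,7], [4,5,7], [4,7,8], [5,6,7]

Hence C_0 ≅ Z^9, C_1 ≅ Z^27, C_2 ≅ Z^18.

∂_1: C_1 → C_0 is given by ∂[p,q] = [q] − [p]. For instance
  ∂[0,1] = [1] − [0].
As a 9×27 matrix over Z this has rank 8, with invariant factors (1,1,1,1,1,1,1,1).

Boundary ∂_2: C_2 → C_1 acts by ∂[p,q,r] = [q,r] − [p,r] + [p,q]. For instance
  ∂[2,6,8] = [6,8] − [2,8] + [2,6],
  ∂[0,3,4] = [3,4] − [0,4] + [0,3].
This gives a 27×18 integer matrix of rank 17; reducing to Smith normal form yields diagonal entries (1,1,1,1,1,1,1,1,1,1,1,1,1,1,1,1,1).

Reading off H_k = ker ∂_k / im ∂_{k+1}:

  H_0: rank C_0 − rank ∂_1 = 9 − 8 = 1, and the invariant factors of ∂_1 are all 1, so H_0 ≅ Z.
  H_1: rank ker ∂_1 − rank ∂_2 = (27 − 8) − 17 = 2, and the invariant factors of ∂_2 are all 1, so H_1 ≅ Z^2.
  H_2: rank ker ∂_2 − rank ∂_3 = (18 − 17) − 0 = 1, and there is no ∂_3, so H_2 ≅ Z.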